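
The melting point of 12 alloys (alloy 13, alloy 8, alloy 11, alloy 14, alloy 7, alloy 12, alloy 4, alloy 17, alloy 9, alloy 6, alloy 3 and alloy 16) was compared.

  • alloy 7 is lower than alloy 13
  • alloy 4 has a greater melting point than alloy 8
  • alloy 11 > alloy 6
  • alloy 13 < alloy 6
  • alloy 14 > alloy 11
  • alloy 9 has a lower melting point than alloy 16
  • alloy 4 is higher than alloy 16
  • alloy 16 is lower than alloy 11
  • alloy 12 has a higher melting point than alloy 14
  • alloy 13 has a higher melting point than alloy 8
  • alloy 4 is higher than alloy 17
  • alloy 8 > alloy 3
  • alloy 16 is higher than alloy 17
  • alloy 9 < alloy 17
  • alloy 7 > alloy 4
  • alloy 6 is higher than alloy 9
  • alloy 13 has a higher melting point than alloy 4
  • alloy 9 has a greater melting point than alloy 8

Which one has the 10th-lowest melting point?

alloy 11

Chaining the given pairs: alloy 3 < alloy 8 < alloy 9 < alloy 17 < alloy 16 < alloy 4 < alloy 7 < alloy 13 < alloy 6 < alloy 11 < alloy 14 < alloy 12.
The 10th smallest is alloy 11.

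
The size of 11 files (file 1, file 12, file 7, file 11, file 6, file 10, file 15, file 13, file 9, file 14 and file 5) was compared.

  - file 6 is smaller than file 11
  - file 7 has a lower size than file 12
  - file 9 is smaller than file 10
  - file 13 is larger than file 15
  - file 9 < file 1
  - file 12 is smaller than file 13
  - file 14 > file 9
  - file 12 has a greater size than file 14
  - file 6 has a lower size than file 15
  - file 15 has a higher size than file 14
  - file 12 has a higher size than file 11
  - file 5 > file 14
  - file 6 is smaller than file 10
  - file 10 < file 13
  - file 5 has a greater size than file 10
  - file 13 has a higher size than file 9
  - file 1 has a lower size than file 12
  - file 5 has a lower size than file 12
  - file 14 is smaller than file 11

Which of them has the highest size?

file 9 is not greatest since file 9 < file 14; file 14 is not greatest since file 14 < file 12; file 6 is not greatest since file 6 < file 15; file 1 is not greatest since file 1 < file 12; file 11 is not greatest since file 11 < file 12; file 15 is not greatest since file 15 < file 13; file 10 is not greatest since file 10 < file 5; file 5 is not greatest since file 5 < file 12; file 7 is not greatest since file 7 < file 12; file 12 is not greatest since file 12 < file 13.
Only file 13 has nothing above it, so file 13 is the highest size.

file 13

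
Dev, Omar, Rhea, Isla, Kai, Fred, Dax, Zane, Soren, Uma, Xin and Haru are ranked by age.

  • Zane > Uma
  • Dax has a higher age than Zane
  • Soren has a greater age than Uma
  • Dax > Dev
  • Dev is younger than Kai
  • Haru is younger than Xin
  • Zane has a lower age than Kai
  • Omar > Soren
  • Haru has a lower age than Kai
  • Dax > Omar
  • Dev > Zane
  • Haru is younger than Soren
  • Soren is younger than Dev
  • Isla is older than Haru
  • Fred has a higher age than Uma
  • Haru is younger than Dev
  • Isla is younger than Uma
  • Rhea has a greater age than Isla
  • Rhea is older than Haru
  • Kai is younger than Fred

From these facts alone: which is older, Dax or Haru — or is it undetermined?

Link the given pairs in sequence: Haru < Isla; Isla < Uma; Uma < Soren; Soren < Dev; Dev < Dax.
Together: Haru < Isla < Uma < Soren < Dev < Dax.
So Dax is older.

Dax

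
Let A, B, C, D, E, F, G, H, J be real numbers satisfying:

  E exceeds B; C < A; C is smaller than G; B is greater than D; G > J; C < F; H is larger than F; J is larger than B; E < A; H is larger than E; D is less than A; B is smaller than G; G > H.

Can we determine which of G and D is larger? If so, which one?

The relevant relations are D < B; B < E; E < H; H < G.
Chaining these gives D < B < E < H < G.
So G is larger.

G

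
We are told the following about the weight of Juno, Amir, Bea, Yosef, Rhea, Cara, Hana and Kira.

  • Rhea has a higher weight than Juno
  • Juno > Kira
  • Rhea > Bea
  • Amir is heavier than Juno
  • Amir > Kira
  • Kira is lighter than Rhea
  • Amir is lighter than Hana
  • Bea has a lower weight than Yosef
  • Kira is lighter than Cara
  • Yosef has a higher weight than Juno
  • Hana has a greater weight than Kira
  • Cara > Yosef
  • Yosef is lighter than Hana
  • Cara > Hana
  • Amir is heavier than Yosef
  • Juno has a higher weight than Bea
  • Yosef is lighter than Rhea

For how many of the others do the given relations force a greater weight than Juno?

5

The elements the relations force above Juno are Yosef, Amir, Rhea, Hana, Cara — no chain reaches any other.
That is 5.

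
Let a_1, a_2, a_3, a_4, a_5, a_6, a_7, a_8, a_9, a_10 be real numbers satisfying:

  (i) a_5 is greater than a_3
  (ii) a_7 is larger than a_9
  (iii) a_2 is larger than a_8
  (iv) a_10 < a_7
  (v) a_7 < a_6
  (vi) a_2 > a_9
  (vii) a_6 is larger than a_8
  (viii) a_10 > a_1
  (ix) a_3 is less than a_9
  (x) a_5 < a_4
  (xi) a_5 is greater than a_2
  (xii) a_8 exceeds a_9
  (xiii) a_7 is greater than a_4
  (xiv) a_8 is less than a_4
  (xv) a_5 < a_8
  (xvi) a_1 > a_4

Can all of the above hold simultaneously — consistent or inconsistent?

Chaining the given relations yields a_8 < a_2 < a_5, so a_8 < a_5. But one relation states a_5 < a_8. These cannot both hold.

inconsistent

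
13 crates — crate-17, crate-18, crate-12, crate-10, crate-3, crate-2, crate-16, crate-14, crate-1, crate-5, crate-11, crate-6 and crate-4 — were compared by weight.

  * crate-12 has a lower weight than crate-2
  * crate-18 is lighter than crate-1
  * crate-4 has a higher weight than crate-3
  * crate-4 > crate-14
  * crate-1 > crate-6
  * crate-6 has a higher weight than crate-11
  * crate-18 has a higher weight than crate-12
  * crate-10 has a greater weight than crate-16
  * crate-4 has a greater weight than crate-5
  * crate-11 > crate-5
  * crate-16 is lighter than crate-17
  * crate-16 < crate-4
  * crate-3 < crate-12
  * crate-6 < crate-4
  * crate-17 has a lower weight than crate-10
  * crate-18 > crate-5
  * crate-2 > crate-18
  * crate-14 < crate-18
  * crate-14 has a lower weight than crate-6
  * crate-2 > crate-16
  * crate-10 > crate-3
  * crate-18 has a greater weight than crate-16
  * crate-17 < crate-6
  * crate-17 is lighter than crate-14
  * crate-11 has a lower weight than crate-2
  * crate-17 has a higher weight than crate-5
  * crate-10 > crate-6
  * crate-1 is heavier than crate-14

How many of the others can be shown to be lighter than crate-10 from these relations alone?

7

The elements the relations force below crate-10 are crate-16, crate-5, crate-11, crate-17, crate-14, crate-6, crate-3 — no chain reaches any other.
That is 7.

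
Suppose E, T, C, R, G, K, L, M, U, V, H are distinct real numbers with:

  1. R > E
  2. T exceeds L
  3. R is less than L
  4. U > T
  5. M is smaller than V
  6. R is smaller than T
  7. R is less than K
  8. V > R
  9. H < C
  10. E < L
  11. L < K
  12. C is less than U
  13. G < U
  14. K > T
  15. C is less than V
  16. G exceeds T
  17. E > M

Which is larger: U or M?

U

Link the given pairs in sequence: M < E; E < R; R < L; L < T; T < G; G < U.
Together: M < E < R < L < T < G < U.
So M < U; U is the larger of the two.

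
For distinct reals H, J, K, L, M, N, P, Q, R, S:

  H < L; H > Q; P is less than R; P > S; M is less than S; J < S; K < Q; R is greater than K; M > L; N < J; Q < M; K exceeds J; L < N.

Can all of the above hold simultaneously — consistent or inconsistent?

Chaining the given relations yields H < L < N < J < K < Q, so H < Q. But one relation states Q < H. These cannot both hold.

inconsistent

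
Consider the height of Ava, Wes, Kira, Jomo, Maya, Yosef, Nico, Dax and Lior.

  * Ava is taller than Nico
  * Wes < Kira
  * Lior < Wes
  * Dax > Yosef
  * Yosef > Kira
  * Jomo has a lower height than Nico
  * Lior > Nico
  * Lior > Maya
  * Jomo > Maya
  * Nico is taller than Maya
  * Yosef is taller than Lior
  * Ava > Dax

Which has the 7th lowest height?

Piecing the relations together gives one ordering: Maya < Jomo < Nico < Lior < Wes < Kira < Yosef < Dax < Ava.
Counting 7 from the smallest end gives Yosef.

Yosef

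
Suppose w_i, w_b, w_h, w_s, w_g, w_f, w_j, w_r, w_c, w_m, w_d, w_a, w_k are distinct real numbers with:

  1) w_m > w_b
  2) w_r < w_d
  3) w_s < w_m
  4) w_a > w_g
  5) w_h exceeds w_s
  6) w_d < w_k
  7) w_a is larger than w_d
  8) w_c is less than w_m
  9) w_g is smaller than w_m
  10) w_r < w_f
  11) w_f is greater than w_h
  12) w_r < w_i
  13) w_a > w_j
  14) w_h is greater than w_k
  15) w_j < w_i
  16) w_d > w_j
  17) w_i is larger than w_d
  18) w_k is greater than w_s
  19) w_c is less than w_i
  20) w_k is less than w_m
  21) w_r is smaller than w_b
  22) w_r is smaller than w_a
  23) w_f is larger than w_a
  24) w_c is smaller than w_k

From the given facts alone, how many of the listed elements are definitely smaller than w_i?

Directly below w_i: w_j, w_r, w_c, w_d.
No other element is forced below w_i by the given relations, so the count is 4.

4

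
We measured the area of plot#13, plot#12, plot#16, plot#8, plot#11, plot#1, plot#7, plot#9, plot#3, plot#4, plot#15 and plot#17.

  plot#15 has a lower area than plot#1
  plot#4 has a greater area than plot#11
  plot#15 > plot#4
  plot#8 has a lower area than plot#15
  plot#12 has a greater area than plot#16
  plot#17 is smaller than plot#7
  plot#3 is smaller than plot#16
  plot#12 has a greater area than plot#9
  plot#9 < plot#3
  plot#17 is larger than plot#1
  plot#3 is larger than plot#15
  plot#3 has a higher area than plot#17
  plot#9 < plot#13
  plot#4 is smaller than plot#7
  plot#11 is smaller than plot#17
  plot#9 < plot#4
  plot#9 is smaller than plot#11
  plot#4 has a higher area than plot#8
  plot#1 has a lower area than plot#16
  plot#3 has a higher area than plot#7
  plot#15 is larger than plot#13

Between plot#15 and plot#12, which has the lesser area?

plot#15

plot#15 < plot#1 and plot#1 < plot#17 give plot#15 < plot#17.
With plot#17 < plot#7: plot#15 < plot#1 < plot#17 < plot#7.
With plot#7 < plot#3: plot#15 < plot#1 < plot#17 < plot#7 < plot#3.
Then plot#3 < plot#16 extends the chain to plot#16.
Then plot#16 < plot#12 extends the chain to plot#12.
So plot#15 < plot#12; plot#15 is the smaller of the two.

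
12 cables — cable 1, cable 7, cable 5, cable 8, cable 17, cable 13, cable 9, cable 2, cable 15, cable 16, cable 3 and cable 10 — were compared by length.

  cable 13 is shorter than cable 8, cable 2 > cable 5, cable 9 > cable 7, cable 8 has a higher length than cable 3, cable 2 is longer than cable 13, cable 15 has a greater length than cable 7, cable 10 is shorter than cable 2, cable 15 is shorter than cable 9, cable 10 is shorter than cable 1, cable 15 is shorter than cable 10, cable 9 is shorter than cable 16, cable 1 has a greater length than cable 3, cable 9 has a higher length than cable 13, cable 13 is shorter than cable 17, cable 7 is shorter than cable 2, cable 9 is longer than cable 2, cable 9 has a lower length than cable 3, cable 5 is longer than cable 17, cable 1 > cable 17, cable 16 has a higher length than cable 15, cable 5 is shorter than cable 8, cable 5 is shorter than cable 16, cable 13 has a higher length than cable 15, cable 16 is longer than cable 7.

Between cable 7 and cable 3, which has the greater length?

Link the given pairs in sequence: cable 7 < cable 15; cable 15 < cable 13; cable 13 < cable 17; cable 17 < cable 5; cable 5 < cable 2; cable 2 < cable 9; cable 9 < cable 3.
Chaining these gives cable 7 < cable 15 < cable 13 < cable 17 < cable 5 < cable 2 < cable 9 < cable 3.
So cable 7 < cable 3; cable 3 is the longer of the two.

cable 3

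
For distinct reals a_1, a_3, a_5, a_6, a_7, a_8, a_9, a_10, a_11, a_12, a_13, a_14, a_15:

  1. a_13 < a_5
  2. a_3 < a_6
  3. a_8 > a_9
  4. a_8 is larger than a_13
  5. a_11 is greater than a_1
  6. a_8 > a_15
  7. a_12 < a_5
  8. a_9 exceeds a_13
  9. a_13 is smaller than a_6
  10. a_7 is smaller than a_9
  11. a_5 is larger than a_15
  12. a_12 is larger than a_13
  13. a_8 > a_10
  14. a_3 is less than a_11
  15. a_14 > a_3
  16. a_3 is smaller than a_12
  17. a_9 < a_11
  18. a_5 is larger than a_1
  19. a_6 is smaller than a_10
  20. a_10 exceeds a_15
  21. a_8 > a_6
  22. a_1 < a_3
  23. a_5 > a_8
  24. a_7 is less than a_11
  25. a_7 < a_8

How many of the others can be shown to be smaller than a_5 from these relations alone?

10

From a_5 the given relations immediately reach a_1, a_13, a_15, a_8, a_12.
From those, a_7, a_3, a_6, a_10, a_9 — 10 in total.
Nothing else is reachable below a_5; 10 in all.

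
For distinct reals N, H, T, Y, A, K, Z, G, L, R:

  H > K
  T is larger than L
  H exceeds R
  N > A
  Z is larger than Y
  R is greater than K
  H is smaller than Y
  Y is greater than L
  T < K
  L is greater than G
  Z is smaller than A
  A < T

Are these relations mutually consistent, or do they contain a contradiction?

inconsistent

We have A < T stated directly, yet also T < K < R < H < Y < Z < A by chaining the others — so T < A. Contradiction.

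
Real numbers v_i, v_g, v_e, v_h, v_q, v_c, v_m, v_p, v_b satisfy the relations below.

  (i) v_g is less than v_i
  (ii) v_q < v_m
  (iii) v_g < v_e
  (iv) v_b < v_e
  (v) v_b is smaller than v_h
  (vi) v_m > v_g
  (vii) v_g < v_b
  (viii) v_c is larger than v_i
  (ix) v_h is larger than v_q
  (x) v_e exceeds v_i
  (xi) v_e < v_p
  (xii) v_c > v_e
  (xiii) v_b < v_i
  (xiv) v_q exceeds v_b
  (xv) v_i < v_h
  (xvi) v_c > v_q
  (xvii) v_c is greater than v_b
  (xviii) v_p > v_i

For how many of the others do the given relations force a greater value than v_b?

7

From v_b the given relations immediately reach v_q, v_i, v_h, v_e, v_c.
From those, v_m, v_p — 7 in total.
No other element is forced above v_b by the given relations, so the count is 7.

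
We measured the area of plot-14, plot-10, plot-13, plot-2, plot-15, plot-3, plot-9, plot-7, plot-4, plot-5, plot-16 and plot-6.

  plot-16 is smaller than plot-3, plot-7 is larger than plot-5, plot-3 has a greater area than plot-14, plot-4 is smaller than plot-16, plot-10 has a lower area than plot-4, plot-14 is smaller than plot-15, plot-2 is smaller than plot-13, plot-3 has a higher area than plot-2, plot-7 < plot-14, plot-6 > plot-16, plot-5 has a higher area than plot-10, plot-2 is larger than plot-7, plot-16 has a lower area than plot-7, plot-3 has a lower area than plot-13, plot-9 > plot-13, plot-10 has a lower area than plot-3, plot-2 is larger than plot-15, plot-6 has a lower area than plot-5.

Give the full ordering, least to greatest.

Nothing is placed below plot-10, so it is least; from there plot-10 < plot-4; plot-4 < plot-16; plot-16 < plot-6; plot-6 < plot-5; plot-5 < plot-7; plot-7 < plot-14; plot-14 < plot-15; plot-15 < plot-2; plot-2 < plot-3; plot-3 < plot-13; plot-13 < plot-9, each given directly.

plot-10 < plot-4 < plot-16 < plot-6 < plot-5 < plot-7 < plot-14 < plot-15 < plot-2 < plot-3 < plot-13 < plot-9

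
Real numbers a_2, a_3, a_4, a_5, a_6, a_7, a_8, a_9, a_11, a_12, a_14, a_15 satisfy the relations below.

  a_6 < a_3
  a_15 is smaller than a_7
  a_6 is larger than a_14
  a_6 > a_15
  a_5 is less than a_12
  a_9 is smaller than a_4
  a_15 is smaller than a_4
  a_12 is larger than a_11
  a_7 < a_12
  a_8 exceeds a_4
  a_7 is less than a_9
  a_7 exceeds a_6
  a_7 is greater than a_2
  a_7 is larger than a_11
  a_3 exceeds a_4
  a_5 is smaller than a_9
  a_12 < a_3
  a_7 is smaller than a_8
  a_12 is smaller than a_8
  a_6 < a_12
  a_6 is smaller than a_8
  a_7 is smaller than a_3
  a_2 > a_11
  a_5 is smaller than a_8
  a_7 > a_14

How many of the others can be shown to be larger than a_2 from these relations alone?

6

The elements the relations force above a_2 are a_7, a_9, a_4, a_12, a_8, a_3 — no chain reaches any other.
That is 6.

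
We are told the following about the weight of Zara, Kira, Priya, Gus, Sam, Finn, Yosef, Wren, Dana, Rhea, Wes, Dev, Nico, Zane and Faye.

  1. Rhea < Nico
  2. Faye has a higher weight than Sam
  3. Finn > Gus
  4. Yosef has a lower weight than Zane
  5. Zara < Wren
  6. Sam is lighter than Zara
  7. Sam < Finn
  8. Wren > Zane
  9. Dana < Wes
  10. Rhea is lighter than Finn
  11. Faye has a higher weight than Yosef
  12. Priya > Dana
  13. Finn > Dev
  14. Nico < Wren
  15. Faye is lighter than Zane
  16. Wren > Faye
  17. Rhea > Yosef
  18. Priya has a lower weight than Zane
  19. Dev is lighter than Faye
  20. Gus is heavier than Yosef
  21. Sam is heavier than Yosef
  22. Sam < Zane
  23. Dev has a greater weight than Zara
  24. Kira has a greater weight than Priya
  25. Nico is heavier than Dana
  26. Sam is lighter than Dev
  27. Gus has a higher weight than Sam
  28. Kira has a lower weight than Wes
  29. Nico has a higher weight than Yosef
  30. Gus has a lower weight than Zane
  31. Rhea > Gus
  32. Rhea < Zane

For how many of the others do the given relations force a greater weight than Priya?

4

The elements the relations force above Priya are Zane, Kira, Wren, Wes — no chain reaches any other.
That is 4.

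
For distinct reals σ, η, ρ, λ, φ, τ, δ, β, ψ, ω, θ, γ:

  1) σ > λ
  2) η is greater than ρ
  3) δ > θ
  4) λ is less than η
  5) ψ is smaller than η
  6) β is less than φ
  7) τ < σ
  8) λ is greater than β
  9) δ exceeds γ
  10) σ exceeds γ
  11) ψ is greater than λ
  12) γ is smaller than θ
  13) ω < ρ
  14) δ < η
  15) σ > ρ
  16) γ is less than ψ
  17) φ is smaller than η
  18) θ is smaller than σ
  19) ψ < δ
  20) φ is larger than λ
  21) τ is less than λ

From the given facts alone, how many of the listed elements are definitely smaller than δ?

From δ the given relations immediately reach γ, θ, ψ.
From those, λ — 4 in total.
From those, β, τ — 6 in total.
Nothing else is reachable below δ; 6 in all.

6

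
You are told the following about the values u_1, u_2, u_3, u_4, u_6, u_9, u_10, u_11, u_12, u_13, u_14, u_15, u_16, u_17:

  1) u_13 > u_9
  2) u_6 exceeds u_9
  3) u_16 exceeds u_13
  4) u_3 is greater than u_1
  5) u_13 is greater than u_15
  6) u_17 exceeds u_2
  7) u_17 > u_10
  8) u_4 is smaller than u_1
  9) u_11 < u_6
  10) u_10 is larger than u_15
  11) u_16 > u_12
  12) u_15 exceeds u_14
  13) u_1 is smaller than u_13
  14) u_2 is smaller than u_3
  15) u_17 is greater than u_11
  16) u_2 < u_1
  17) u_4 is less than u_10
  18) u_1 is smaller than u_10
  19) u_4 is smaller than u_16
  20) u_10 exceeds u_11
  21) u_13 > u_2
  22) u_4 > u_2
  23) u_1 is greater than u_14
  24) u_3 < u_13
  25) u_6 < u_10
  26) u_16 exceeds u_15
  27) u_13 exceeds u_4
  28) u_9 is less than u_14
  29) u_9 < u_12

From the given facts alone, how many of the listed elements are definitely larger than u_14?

Directly above u_14: u_1, u_15.
One step further: u_3, u_10, u_13, u_16 (6 so far).
One step further: u_17 (7 so far).
Nothing else is reachable above u_14; 7 in all.

7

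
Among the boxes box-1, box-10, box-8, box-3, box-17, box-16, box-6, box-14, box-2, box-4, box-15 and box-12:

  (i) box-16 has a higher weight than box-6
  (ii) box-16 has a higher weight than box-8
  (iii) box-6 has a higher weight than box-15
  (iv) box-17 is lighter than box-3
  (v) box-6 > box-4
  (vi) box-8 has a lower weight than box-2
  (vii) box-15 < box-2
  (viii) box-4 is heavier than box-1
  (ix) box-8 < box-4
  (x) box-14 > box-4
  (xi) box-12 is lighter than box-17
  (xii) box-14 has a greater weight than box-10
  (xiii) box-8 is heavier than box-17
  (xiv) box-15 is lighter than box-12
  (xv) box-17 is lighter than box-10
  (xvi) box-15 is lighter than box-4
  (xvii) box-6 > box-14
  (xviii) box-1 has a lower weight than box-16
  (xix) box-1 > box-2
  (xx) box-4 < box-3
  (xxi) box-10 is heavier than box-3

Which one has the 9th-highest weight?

The consecutive relations fix a unique order: box-15 < box-12 < box-17 < box-8 < box-2 < box-1 < box-4 < box-3 < box-10 < box-14 < box-6 < box-16.
The 9th largest is box-8.

box-8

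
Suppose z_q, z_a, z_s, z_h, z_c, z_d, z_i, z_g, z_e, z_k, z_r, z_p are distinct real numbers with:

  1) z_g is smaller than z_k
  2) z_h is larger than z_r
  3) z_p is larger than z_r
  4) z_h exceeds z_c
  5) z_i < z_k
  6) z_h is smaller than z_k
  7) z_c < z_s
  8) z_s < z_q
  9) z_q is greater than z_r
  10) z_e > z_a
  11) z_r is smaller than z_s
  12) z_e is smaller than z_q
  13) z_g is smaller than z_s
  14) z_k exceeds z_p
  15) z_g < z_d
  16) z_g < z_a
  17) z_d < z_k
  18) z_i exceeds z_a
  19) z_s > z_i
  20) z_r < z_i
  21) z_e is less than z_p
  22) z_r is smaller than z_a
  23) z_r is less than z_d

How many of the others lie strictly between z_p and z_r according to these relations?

Chaining upward from z_r reaches: z_a, z_i, z_e, z_d, z_s, z_h, z_q, z_k.
Chaining downward from z_p reaches: z_g, z_a, z_e.
Strictly between z_r and z_p are those in both lists: z_a, z_e — 2 elements.

2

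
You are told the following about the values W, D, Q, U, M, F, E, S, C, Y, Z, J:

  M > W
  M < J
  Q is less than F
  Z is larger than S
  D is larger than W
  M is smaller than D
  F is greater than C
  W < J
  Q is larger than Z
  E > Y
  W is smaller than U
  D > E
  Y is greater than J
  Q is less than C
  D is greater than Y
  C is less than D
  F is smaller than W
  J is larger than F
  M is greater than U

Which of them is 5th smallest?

F

Piecing the relations together gives one ordering: S < Z < Q < C < F < W < U < M < J < Y < E < D.
Counting 5 from the smallest end gives F.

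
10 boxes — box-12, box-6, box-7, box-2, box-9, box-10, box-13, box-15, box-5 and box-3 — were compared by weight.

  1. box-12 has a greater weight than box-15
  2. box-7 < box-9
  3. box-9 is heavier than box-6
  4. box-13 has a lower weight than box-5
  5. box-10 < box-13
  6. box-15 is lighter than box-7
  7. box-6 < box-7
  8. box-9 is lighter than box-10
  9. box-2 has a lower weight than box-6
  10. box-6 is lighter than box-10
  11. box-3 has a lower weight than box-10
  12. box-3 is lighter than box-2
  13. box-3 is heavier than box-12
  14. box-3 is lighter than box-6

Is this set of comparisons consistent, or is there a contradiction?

The single ordering box-15 < box-12 < box-3 < box-2 < box-6 < box-7 < box-9 < box-10 < box-13 < box-5 satisfies every listed relation, so no contradiction arises.

consistent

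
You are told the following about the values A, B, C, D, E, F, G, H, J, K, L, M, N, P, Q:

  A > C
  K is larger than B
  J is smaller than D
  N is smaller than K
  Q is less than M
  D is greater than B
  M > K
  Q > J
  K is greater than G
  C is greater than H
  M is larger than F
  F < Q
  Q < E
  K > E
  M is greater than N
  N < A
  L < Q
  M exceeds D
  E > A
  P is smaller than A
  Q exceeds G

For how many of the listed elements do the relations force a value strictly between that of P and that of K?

2

The relations place P below K. An element lies strictly between them when it is forced above P and also forced below K.
Above P: {A, E, M}. Below K: {F, H, L, N, J, C, G, B, A, Q, E}.
Intersection: {A, E} — 2.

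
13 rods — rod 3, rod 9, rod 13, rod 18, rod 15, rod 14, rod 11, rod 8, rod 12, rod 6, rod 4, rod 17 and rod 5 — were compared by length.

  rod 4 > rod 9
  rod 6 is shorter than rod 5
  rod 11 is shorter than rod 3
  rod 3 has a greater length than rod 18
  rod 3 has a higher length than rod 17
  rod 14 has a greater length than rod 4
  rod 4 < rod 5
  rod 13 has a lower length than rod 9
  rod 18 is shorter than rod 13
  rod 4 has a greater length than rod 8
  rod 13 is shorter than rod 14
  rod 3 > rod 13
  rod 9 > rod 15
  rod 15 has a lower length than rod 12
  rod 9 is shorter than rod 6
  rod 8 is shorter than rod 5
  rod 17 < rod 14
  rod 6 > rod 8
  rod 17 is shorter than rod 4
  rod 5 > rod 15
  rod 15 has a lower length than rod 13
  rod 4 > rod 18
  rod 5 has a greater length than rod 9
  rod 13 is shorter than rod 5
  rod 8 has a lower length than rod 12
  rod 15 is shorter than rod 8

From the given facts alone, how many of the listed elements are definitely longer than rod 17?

4

From rod 17 the given relations immediately reach rod 4, rod 14, rod 3.
From those, rod 5 — 4 in total.
Nothing else is reachable above rod 17; 4 in all.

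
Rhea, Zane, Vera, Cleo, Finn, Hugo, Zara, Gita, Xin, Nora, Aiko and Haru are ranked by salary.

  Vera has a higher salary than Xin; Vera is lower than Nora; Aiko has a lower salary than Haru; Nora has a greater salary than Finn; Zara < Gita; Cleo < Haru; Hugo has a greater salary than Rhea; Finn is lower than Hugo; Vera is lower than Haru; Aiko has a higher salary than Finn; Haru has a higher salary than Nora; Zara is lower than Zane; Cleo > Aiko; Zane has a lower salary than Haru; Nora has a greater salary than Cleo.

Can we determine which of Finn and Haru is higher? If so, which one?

The relevant relations are Finn < Aiko; Aiko < Cleo; Cleo < Nora; Nora < Haru.
Together: Finn < Aiko < Cleo < Nora < Haru.
So Haru is higher.

Haru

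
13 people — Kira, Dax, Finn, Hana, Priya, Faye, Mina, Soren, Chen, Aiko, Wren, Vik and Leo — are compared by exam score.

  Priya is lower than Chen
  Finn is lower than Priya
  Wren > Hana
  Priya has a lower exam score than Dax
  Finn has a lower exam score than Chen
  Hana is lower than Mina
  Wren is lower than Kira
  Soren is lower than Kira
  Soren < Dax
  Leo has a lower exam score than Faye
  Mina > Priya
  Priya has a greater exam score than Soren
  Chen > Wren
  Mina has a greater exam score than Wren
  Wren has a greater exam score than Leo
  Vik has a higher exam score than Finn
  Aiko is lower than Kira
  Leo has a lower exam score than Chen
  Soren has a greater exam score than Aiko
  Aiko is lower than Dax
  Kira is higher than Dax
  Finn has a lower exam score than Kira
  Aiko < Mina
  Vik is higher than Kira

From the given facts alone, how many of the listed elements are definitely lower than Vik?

9

From Vik the given relations immediately reach Finn, Kira.
From those, Aiko, Soren, Wren, Dax — 6 in total.
From those, Hana, Leo, Priya — 9 in total.
No other element is forced below Vik by the given relations, so the count is 9.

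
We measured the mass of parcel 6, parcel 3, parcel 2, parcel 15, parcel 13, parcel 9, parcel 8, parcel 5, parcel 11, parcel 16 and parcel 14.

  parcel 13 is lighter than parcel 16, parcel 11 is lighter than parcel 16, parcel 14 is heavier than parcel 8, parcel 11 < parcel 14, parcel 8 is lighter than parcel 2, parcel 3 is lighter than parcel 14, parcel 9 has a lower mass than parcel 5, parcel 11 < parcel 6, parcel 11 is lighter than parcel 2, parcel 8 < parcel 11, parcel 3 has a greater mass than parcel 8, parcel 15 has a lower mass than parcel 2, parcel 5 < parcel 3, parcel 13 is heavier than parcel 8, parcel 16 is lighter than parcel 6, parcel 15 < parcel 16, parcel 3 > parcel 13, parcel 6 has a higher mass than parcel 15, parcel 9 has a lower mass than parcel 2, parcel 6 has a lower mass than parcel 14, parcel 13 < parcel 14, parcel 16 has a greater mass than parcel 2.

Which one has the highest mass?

parcel 8 is not greatest since parcel 8 < parcel 11; parcel 9 is not greatest since parcel 9 < parcel 2; parcel 11 is not greatest since parcel 11 < parcel 16; parcel 13 is not greatest since parcel 13 < parcel 16; parcel 15 is not greatest since parcel 15 < parcel 6; parcel 5 is not greatest since parcel 5 < parcel 3; parcel 2 is not greatest since parcel 2 < parcel 16; parcel 16 is not greatest since parcel 16 < parcel 6; parcel 3 is not greatest since parcel 3 < parcel 14; parcel 6 is not greatest since parcel 6 < parcel 14.
Only parcel 14 has nothing above it, so parcel 14 is the highest mass.

parcel 14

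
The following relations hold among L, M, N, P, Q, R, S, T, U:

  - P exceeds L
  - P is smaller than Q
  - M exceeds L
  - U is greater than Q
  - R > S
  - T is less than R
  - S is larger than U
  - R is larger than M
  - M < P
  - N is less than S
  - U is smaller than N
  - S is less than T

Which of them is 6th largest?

Piecing the relations together gives one ordering: L < M < P < Q < U < N < S < T < R.
Counting 6 from the largest end gives Q.

Q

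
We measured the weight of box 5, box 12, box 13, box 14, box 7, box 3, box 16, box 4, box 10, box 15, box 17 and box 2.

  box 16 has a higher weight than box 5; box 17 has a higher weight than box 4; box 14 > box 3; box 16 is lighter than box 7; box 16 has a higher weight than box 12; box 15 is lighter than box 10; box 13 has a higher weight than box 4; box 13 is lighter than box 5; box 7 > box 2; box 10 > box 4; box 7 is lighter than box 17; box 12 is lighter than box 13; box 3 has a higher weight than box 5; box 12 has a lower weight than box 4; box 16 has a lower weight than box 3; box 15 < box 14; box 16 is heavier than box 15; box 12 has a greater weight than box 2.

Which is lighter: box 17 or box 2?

box 2 < box 12 < box 4 < box 13 < box 5 < box 16 < box 7 < box 17, by transitivity through box 12, box 4, box 13, box 5, box 16, box 7.
So box 2 < box 17; box 2 is the lighter of the two.

box 2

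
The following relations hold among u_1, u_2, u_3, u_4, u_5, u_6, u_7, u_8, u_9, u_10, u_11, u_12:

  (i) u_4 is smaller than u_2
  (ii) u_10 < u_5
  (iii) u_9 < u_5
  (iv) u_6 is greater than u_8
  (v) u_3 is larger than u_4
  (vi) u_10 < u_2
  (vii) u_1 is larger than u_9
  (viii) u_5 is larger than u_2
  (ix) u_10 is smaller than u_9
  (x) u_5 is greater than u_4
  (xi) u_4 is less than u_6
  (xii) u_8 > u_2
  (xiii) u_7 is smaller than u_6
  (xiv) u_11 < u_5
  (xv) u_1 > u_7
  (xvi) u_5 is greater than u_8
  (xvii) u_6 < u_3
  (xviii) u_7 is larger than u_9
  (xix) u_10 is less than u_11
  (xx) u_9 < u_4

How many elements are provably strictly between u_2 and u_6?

The relations place u_2 below u_6. An element lies strictly between them when it is forced above u_2 and also forced below u_6.
Above u_2: {u_8, u_5, u_3}. Below u_6: {u_10, u_9, u_7, u_4, u_8}.
Intersection: {u_8} — 1.

1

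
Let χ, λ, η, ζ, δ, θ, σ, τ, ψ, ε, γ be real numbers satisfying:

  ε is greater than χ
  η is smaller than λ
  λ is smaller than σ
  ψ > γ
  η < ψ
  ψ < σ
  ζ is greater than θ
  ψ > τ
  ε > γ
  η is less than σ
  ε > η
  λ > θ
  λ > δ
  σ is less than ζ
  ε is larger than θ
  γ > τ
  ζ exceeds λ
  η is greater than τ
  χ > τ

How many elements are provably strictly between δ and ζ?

2

The relations place δ below ζ. An element lies strictly between them when it is forced above δ and also forced below ζ.
Above δ: {λ, σ}. Below ζ: {τ, η, θ, γ, ψ, λ, σ}.
Intersection: {λ, σ} — 2.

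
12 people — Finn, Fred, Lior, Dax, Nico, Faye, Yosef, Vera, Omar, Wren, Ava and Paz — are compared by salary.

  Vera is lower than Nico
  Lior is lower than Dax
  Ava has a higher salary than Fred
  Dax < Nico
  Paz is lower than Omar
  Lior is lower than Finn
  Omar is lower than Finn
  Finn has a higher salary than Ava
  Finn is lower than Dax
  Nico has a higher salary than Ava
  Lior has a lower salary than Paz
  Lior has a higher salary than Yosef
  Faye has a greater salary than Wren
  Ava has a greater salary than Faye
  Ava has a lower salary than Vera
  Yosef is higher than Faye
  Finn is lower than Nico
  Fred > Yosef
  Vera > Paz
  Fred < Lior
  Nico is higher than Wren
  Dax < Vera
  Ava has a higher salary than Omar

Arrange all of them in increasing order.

Wren < Faye < Yosef < Fred < Lior < Paz < Omar < Ava < Finn < Dax < Vera < Nico

Nothing is placed below Wren, so it is least; from there Wren < Faye; Faye < Yosef; Yosef < Fred; Fred < Lior; Lior < Paz; Paz < Omar; Omar < Ava; Ava < Finn; Finn < Dax; Dax < Vera; Vera < Nico, each given directly.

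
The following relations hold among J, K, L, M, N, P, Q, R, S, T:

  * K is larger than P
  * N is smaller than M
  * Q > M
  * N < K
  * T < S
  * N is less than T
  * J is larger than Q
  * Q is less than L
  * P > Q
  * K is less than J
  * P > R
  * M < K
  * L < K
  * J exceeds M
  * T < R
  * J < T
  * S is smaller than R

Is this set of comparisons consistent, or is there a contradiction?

inconsistent

Chaining the given relations yields K < J < T < S < R < P, so K < P. But one relation states P < K. These cannot both hold.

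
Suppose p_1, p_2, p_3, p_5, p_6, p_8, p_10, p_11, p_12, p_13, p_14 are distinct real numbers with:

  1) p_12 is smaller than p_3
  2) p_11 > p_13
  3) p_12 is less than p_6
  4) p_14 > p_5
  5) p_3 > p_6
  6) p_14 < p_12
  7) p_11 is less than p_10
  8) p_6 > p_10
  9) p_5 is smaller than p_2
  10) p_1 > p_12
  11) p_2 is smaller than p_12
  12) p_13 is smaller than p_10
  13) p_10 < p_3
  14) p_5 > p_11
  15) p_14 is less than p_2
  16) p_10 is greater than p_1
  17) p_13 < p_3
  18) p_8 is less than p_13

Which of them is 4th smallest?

The consecutive relations fix a unique order: p_8 < p_13 < p_11 < p_5 < p_14 < p_2 < p_12 < p_1 < p_10 < p_6 < p_3.
Counting 4 from the smallest end gives p_5.

p_5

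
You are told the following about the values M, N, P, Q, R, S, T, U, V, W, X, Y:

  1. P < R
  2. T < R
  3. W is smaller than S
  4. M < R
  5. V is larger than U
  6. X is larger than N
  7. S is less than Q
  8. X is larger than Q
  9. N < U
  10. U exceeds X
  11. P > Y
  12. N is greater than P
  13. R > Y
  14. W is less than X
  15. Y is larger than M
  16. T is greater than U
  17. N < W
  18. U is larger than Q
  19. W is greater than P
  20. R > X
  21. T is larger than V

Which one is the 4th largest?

The consecutive relations fix a unique order: M < Y < P < N < W < S < Q < X < U < V < T < R.
The 4th largest is U.

U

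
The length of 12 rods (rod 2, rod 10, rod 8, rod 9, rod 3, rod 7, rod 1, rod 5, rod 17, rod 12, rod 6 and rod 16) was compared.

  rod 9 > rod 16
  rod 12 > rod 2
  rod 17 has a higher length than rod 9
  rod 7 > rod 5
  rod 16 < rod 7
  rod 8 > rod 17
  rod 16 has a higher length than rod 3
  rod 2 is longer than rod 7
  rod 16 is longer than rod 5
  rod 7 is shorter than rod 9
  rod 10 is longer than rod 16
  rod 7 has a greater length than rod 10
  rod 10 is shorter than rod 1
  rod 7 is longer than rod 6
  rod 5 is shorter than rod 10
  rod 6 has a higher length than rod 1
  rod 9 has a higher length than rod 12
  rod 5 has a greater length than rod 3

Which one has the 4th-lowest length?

rod 10

Chaining the given pairs: rod 3 < rod 5 < rod 16 < rod 10 < rod 1 < rod 6 < rod 7 < rod 2 < rod 12 < rod 9 < rod 17 < rod 8.
The 4th smallest is rod 10.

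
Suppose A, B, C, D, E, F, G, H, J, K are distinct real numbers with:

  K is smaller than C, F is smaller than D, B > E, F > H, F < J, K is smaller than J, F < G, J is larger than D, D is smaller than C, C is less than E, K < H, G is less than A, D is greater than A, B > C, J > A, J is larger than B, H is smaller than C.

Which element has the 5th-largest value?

D

Chaining the given pairs: K < H < F < G < A < D < C < E < B < J.
The 5th largest is D.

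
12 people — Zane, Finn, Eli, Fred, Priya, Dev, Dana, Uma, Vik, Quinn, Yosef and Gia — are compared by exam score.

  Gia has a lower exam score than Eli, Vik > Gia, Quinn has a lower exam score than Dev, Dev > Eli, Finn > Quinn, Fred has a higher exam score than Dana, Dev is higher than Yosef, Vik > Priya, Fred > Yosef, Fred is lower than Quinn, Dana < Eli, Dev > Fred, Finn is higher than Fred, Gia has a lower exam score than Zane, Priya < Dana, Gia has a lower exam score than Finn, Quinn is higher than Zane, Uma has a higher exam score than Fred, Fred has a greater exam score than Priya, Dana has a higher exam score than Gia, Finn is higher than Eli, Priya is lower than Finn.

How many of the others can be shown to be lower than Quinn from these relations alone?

Directly below Quinn: Zane, Fred.
One step further: Yosef, Gia, Priya, Dana (6 so far).
Nothing else is reachable below Quinn; 6 in all.

6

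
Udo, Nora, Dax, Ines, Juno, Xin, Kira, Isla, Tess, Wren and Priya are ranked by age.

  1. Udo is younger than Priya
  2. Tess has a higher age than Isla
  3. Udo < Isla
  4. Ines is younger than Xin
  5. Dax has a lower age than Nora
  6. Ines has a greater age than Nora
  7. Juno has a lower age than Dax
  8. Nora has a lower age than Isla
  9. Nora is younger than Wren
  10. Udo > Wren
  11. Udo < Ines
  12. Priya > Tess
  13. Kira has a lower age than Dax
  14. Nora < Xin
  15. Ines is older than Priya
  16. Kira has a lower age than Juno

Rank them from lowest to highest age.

Each adjacent pair is fixed by a given relation: Kira < Juno; Juno < Dax; Dax < Nora; Nora < Wren; Wren < Udo; Udo < Isla; Isla < Tess; Tess < Priya; Priya < Ines; Ines < Xin. Chaining them end to end gives the full order.

Kira < Juno < Dax < Nora < Wren < Udo < Isla < Tess < Priya < Ines < Xin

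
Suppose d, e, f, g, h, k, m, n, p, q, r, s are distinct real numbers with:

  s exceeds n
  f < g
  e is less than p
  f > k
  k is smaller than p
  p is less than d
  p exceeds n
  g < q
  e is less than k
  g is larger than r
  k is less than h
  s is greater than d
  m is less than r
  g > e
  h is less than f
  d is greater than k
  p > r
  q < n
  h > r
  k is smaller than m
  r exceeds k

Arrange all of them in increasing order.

e < k < m < r < h < f < g < q < n < p < d < s

The consecutive links are each given: e < k; k < m; m < r; r < h; h < f; f < g; g < q; q < n; n < p; p < d; d < s.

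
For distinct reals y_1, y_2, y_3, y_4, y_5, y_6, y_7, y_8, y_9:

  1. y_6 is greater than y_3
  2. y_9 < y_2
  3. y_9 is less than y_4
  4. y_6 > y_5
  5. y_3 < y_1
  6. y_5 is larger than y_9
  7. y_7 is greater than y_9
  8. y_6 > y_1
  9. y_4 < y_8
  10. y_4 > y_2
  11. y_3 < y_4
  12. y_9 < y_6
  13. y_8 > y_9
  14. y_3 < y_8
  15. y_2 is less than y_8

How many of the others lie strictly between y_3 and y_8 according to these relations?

The relations place y_3 below y_8. An element lies strictly between them when it is forced above y_3 and also forced below y_8.
Above y_3: {y_1, y_4, y_6}. Below y_8: {y_9, y_2, y_4}.
Intersection: {y_4} — 1.

1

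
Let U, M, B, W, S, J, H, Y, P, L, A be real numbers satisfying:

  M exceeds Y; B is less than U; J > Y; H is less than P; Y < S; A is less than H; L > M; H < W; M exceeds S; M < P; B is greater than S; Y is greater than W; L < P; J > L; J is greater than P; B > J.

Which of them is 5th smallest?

S

Chaining the given pairs: A < H < W < Y < S < M < L < P < J < B < U.
Counting 5 from the smallest end gives S.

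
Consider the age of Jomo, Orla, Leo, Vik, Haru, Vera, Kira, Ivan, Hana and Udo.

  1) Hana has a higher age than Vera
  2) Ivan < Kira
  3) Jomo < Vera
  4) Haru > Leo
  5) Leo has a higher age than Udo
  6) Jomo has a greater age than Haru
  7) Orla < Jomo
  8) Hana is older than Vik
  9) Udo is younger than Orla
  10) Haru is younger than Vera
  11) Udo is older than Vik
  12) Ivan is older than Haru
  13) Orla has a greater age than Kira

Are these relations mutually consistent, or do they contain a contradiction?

The single ordering Vik < Udo < Leo < Haru < Ivan < Kira < Orla < Jomo < Vera < Hana satisfies every listed relation, so no contradiction arises.

consistent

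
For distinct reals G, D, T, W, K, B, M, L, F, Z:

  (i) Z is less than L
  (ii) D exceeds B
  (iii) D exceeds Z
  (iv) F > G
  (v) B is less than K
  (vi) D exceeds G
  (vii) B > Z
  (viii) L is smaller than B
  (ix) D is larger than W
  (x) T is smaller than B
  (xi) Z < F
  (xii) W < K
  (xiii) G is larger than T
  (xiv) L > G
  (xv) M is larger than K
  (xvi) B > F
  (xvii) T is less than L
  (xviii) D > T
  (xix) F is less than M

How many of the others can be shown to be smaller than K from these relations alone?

7

The elements the relations force below K are Z, T, W, G, L, F, B — no chain reaches any other.
That is 7.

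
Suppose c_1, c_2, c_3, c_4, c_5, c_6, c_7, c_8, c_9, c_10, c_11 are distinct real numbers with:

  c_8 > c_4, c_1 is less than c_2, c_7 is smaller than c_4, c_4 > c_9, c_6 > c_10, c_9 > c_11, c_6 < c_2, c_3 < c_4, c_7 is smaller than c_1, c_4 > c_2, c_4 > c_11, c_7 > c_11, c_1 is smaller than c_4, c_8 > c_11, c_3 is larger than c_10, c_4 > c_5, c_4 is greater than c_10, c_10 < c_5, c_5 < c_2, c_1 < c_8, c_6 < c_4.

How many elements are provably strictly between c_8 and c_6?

2

Chaining upward from c_6 reaches: c_2, c_4.
Chaining downward from c_8 reaches: c_10, c_3, c_11, c_9, c_5, c_7, c_1, c_2, c_4.
Strictly between c_6 and c_8 are those in both lists: c_2, c_4 — 2 elements.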